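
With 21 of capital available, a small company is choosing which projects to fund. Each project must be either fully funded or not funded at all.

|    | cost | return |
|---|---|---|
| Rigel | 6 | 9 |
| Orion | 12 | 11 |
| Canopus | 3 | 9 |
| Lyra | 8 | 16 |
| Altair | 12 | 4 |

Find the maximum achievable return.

Allowing fractional choices, the relaxed optimum would be about 37.7, but projects are indivisible.
Rigel + Orion + Canopus: cost 6 + 12 + 3 = 21 ≤ 21, return 9 + 11 + 9 = 29.
Rigel + Canopus + Lyra: cost 6 + 3 + 8 = 17 ≤ 21, return 9 + 9 + 16 = 34.
Best is Rigel, Canopus, and Lyra with total return 34.

34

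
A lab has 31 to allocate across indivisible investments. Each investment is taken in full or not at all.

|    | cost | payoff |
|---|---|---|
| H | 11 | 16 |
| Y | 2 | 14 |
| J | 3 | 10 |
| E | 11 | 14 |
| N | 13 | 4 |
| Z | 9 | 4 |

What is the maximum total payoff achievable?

This is an integer program with binary decision variables.
Allowing fractional choices, the relaxed optimum would be about 55.8, but investments are indivisible.
H + Y + J + Z: cost 11 + 2 + 3 + 9 = 25 ≤ 31, payoff 16 + 14 + 10 + 4 = 44.
H + Y + J + E: cost 11 + 2 + 3 + 11 = 27 ≤ 31, payoff 16 + 14 + 10 + 14 = 54.
H + Y + E: cost 11 + 2 + 11 = 24 ≤ 31, payoff 16 + 14 + 14 = 44.
Best is H, Y, J, and E with total payoff 54.

54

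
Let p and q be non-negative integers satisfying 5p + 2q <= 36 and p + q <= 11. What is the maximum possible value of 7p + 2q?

49

(p,q)=(7,0): 5·7+2·0=35≤36, 1·7+1·0=7≤11, objective 49.
(p,q)=(6,1): 5·6+2·1=32≤36, 1·6+1·1=7≤11, objective 44.
Maximum is 49 at (p,q)=(7,0).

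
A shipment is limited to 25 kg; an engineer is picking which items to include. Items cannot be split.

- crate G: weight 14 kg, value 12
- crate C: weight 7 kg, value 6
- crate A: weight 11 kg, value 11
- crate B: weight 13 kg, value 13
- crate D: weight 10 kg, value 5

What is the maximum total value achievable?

This is a 0-1 knapsack instance.
Allowing fractional choices, the relaxed optimum would be about 24.9, but items are indivisible.
crate G + crate A: weight 14 + 11 = 25 ≤ 25, value 12 + 11 = 23.
crate C + crate B: weight 7 + 13 = 20 ≤ 25, value 6 + 13 = 19.
crate A + crate B: weight 11 + 13 = 24 ≤ 25, value 11 + 13 = 24.
Best is crate A and crate B with total value 24.

24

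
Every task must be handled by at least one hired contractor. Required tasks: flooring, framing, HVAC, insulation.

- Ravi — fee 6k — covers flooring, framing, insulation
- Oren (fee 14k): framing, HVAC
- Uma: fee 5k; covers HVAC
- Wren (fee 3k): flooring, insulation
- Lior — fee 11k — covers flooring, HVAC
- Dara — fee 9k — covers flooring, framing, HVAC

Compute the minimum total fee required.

This is a weighted set-cover instance.
The greedy cost-per-new-task heuristic would pick Wren and Dara for 12, but a cheaper cover exists.
Choose Ravi and Uma: together they cover flooring, framing, HVAC, insulation — every task.
Total fee: 6 + 5 = 11.
No cover costs less than 11.

11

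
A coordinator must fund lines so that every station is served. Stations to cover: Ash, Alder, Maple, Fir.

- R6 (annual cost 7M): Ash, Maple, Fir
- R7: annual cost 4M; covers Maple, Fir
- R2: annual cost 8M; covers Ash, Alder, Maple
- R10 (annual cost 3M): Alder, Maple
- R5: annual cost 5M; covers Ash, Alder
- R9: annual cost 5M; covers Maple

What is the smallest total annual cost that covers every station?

The greedy cost-per-new-station heuristic would pick R10 and R6 for 10, but a cheaper cover exists.
Choose R7 and R5: together they cover Ash, Alder, Maple, Fir — every station.
Total annual cost: 4 + 5 = 9.
No cover costs less than 9.

9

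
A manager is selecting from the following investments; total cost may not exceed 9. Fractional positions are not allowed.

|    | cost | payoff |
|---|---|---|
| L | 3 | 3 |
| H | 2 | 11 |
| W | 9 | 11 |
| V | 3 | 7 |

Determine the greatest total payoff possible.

This is an integer program with binary decision variables.
Allowing fractional choices, the relaxed optimum would be about 22.9, but investments are indivisible.
L + H + V: cost 3 + 2 + 3 = 8 ≤ 9, payoff 3 + 11 + 7 = 21.
H + V: cost 2 + 3 = 5 ≤ 9, payoff 11 + 7 = 18.
L + H: cost 3 + 2 = 5 ≤ 9, payoff 3 + 11 = 14.
Best is L, H, and V with total payoff 21.

21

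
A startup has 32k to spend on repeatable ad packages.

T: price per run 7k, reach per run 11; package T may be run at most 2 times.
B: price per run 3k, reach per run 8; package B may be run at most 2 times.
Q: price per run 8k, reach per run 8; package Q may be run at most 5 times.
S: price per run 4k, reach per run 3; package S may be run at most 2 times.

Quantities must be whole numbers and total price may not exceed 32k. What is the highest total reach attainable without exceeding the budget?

49

Take 2×T, 2×B, 1×Q, and 1×S: price 32 ≤ 32, reach 2·11 + 2·8 + 1·8 + 1·3 = 49.
B has the best ratio (8/3) and is taken to its limit of 2; remaining capacity is filled optimally with the others.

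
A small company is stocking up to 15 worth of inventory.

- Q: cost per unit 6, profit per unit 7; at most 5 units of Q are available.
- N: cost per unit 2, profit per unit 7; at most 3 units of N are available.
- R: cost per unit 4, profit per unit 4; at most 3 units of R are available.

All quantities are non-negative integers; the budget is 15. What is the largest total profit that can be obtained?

N has the best ratio (7/2); taking only N gives at most 3×7 = 21 (stopped by the supply cap of 3).
Mixing does better — 3×N and 2×R: cost 14 ≤ 15, profit 3·7 + 2·4 = 29.

29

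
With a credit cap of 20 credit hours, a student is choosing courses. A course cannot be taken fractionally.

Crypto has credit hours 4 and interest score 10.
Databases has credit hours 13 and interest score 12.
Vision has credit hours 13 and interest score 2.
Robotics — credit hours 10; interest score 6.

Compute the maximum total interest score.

22

Allowing fractional choices, the relaxed optimum would be about 23.8, but courses are indivisible.
Crypto + Databases: credit hours 4 + 13 = 17 ≤ 20, interest score 10 + 12 = 22.
Crypto + Robotics: credit hours 4 + 10 = 14 ≤ 20, interest score 10 + 6 = 16.
Databases: credit hours 13 ≤ 20, interest score 12.
Best is Crypto and Databases with total interest score 22.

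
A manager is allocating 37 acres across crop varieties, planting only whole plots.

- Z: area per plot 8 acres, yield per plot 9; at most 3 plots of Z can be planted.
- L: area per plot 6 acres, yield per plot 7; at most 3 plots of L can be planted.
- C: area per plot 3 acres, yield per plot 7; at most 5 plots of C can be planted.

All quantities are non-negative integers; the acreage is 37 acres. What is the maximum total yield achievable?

This is a bounded integer knapsack.
C has the best ratio (7/3); taking only C gives at most 5×7 = 35 (stopped by the supply cap of 5).
Mixing does better — 2×Z, 1×L, and 5×C: area 37 ≤ 37, yield 2·9 + 1·7 + 5·7 = 60.

60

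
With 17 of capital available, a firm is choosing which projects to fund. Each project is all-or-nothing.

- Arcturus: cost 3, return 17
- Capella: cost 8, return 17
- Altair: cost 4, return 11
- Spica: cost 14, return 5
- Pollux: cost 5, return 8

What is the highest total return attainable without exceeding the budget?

Treat it as a binary knapsack problem.
Take Arcturus, Capella, and Altair: cost 3 + 8 + 4 = 15 ≤ 17, return 17 + 17 + 11 = 45.
No other feasible combination does better.

45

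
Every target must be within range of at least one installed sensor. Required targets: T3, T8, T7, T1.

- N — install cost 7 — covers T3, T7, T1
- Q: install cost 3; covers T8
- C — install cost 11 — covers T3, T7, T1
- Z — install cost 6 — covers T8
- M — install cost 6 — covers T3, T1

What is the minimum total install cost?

Choose N and Q: together they cover T3, T8, T7, T1 — every target.
Total install cost: 7 + 3 = 10.

10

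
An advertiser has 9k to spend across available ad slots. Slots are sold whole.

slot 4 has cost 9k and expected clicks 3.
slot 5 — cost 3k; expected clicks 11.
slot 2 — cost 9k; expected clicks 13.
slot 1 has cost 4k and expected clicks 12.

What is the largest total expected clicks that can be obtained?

This is an integer program with binary decision variables.
slot 2: cost 9 ≤ 9, expected clicks 13.
slot 1: cost 4 ≤ 9, expected clicks 12.
slot 5 + slot 1: cost 3 + 4 = 7 ≤ 9, expected clicks 11 + 12 = 23.
Best is slot 5 and slot 1 with total expected clicks 23.

23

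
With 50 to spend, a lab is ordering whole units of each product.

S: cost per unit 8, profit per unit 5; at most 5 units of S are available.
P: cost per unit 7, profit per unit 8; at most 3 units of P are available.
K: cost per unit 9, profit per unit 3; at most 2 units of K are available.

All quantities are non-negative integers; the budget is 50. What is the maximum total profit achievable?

39

This is a bounded integer knapsack.
P has the best ratio (8/7); taking only P gives at most 3×8 = 24 (stopped by the supply cap of 3).
Mixing does better — 3×S and 3×P: cost 45 ≤ 50, profit 3·5 + 3·8 = 39.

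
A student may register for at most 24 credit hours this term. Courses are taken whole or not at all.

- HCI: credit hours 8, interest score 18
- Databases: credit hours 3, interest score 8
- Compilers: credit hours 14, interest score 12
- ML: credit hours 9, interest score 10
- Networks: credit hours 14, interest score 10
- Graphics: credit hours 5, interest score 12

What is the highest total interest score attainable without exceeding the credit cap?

40

This is a 0-1 knapsack instance.
HCI + Databases + Graphics: credit hours 8 + 3 + 5 = 16 ≤ 24, interest score 18 + 8 + 12 = 38.
HCI + ML + Graphics: credit hours 8 + 9 + 5 = 22 ≤ 24, interest score 18 + 10 + 12 = 40.
Best is HCI, ML, and Graphics with total interest score 40.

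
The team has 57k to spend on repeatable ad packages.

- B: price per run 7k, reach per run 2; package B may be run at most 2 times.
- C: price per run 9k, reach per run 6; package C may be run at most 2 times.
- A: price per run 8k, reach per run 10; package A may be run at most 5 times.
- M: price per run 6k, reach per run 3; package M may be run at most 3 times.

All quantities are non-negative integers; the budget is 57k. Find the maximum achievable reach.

A has the best ratio (10/8); taking only A gives at most 5×10 = 50 (stopped by the supply cap of 5).
Mixing does better — 1×C, 5×A, and 1×M: price 55 ≤ 57, reach 1·6 + 5·10 + 1·3 = 59.

59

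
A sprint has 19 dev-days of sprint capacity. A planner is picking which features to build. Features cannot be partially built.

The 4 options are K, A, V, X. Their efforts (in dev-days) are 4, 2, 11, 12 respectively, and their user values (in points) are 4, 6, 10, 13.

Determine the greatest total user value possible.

K + A + V: effort 4 + 2 + 11 = 17 ≤ 19, user value 4 + 6 + 10 = 20.
K + A + X: effort 4 + 2 + 12 = 18 ≤ 19, user value 4 + 6 + 13 = 23.
A + X: effort 2 + 12 = 14 ≤ 19, user value 6 + 13 = 19.
Best is K, A, and X with total user value 23.

23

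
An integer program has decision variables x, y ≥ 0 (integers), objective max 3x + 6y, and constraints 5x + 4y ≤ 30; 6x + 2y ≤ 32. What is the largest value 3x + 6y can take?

The continuous relaxation peaks at (0, 7.5) with value 45.00; rounding to a feasible lattice point costs some objective.
(x,y)=(0,7): 5·0+4·7=28≤30, 6·0+2·7=14≤32, objective 42.
(x,y)=(1,6): 5·1+4·6=29≤30, 6·1+2·6=18≤32, objective 39.
(x,y)=(0,6): 5·0+4·6=24≤30, 6·0+2·6=12≤32, objective 36.
Maximum is 42 at (x,y)=(0,7).

42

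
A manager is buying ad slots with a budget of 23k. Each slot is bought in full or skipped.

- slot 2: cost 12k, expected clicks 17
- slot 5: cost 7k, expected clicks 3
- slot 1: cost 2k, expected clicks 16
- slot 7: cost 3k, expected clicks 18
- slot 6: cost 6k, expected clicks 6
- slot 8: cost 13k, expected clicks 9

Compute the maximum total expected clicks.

Take slot 2, slot 1, slot 7, and slot 6: cost 12 + 2 + 3 + 6 = 23 ≤ 23, expected clicks 17 + 16 + 18 + 6 = 57.
No other feasible combination does better.

57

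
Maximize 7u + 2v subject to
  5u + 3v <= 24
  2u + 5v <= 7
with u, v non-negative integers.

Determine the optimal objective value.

21

(u,v)=(3,0): 5·3+3·0=15≤24, 2·3+5·0=6≤7, objective 21.
(u,v)=(2,0): 5·2+3·0=10≤24, 2·2+5·0=4≤7, objective 14.
No feasible integer point exceeds 21.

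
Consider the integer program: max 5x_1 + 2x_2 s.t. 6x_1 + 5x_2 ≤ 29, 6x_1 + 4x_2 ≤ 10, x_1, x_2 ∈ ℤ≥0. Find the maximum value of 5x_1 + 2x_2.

The continuous relaxation peaks at (1.67, 0) with value 8.33; rounding to a feasible lattice point costs some objective.
(x_1,x_2)=(1,1): 6·1+5·1=11≤29, 6·1+4·1=10≤10, objective 7.
(x_1,x_2)=(1,0): 6·1+5·0=6≤29, 6·1+4·0=6≤10, objective 5.
(x_1,x_2)=(0,2): 6·0+5·2=10≤29, 6·0+4·2=8≤10, objective 4.
No feasible integer point exceeds 7.

7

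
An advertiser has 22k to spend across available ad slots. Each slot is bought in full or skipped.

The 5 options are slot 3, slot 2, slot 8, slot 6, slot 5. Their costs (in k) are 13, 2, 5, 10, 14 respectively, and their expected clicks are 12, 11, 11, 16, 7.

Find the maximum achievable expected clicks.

38

Allowing fractional choices, the relaxed optimum would be about 42.6, but ad slots are indivisible.
slot 2 + slot 8 + slot 6: cost 2 + 5 + 10 = 17 ≤ 22, expected clicks 11 + 11 + 16 = 38.
slot 2 + slot 8 + slot 5: cost 2 + 5 + 14 = 21 ≤ 22, expected clicks 11 + 11 + 7 = 29.
slot 3 + slot 2 + slot 8: cost 13 + 2 + 5 = 20 ≤ 22, expected clicks 12 + 11 + 11 = 34.
Best is slot 2, slot 8, and slot 6 with total expected clicks 38.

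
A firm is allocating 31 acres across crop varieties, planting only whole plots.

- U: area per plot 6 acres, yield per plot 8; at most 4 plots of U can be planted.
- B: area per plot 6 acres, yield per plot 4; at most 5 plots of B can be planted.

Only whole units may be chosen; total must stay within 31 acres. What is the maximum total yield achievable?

U has the best ratio (8/6); taking only U gives at most 4×8 = 32 (stopped by the supply cap of 4).
Mixing does better — 4×U and 1×B: area 30 ≤ 31, yield 4·8 + 1·4 = 36.

36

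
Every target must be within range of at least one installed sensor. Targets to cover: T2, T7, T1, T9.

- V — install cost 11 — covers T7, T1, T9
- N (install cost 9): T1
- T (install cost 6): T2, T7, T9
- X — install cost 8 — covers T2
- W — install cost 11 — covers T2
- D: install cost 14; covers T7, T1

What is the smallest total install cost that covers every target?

Choose N and T: together they cover T2, T7, T1, T9 — every target.
Total install cost: 9 + 6 = 15.
No cover costs less than 15.

15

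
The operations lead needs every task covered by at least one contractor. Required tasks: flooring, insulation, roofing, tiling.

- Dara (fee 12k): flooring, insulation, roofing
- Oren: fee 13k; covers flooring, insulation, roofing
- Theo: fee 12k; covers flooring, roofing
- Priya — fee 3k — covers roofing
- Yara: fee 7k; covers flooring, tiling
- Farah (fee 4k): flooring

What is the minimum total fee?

19

This is a weighted set-cover instance.
Choose Dara and Yara: together they cover flooring, insulation, roofing, tiling — every task.
Total fee: 12 + 7 = 19.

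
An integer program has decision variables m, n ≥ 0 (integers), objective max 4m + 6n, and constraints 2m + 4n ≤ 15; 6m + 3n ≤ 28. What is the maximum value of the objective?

Relaxing integrality, the LP optimum is 26.22 at (m,n) = (3.72, 1.89), which is not an integer point.
(m,n)=(3,2): 2·3+4·2=14≤15, 6·3+3·2=24≤28, objective 24.
(m,n)=(4,1): 2·4+4·1=12≤15, 6·4+3·1=27≤28, objective 22.
No feasible integer point exceeds 24.

24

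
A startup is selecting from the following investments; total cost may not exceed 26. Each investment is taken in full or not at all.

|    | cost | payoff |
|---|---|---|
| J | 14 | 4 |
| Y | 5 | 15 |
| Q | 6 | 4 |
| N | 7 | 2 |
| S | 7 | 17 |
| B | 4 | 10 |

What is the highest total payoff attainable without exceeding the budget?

Allowing fractional choices, the relaxed optimum would be about 47.1, but investments are indivisible.
Y + Q + S + B: cost 5 + 6 + 7 + 4 = 22 ≤ 26, payoff 15 + 4 + 17 + 10 = 46.
Y + N + S + B: cost 5 + 7 + 7 + 4 = 23 ≤ 26, payoff 15 + 2 + 17 + 10 = 44.
Y + S + B: cost 5 + 7 + 4 = 16 ≤ 26, payoff 15 + 17 + 10 = 42.
Best is Y, Q, S, and B with total payoff 46.

46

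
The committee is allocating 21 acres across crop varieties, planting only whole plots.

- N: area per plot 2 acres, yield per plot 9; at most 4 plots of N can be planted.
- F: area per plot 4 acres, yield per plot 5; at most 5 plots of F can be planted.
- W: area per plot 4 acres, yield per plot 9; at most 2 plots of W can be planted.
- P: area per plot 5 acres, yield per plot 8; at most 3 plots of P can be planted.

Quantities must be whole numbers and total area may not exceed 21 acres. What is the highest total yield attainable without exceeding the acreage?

N has the best ratio (9/2); taking only N gives at most 4×9 = 36 (stopped by the supply cap of 4).
Mixing does better — 4×N, 2×W, and 1×P: area 21 ≤ 21, yield 4·9 + 2·9 + 1·8 = 62.

62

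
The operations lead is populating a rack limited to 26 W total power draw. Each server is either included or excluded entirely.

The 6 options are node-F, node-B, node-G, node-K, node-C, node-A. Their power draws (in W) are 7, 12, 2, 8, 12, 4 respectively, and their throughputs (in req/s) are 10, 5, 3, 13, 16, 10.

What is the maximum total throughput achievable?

42

Treat it as a binary knapsack problem.
node-F + node-G + node-C + node-A: power draw 7 + 2 + 12 + 4 = 25 ≤ 26, throughput 10 + 3 + 16 + 10 = 39.
node-K + node-C + node-A: power draw 8 + 12 + 4 = 24 ≤ 26, throughput 13 + 16 + 10 = 39.
node-G + node-K + node-C + node-A: power draw 2 + 8 + 12 + 4 = 26 ≤ 26, throughput 3 + 13 + 16 + 10 = 42.
Best is node-G, node-K, node-C, and node-A with total throughput 42.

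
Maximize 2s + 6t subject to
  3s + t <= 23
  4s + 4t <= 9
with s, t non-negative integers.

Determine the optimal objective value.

The continuous relaxation peaks at (0, 2.25) with value 13.50; rounding to a feasible lattice point costs some objective.
(s,t)=(0,2) is feasible, giving 12.
(s,t)=(1,1) is feasible, giving 8.
(s,t)=(0,1) is feasible, giving 6.
No feasible integer point exceeds 12.

12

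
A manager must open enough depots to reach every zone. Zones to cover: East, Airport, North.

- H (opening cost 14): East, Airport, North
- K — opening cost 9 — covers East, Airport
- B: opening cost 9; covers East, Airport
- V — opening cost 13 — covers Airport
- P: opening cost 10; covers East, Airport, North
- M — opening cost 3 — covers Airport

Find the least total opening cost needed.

This is a weighted set-cover instance.
The greedy cost-per-new-zone heuristic would pick M and P for 13, but a cheaper cover exists.
P alone covers East, Airport, North — every zone.
Total opening cost: 10.
No cover costs less than 10.

10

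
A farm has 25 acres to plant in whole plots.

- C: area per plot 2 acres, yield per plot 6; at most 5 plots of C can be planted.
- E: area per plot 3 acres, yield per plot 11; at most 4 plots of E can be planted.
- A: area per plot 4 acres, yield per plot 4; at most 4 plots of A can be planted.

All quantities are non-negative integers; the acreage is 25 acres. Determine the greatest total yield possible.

E has the best ratio (11/3); taking only E gives at most 4×11 = 44 (stopped by the supply cap of 4).
Mixing does better — 5×C and 4×E: area 22 ≤ 25, yield 5·6 + 4·11 = 74.

74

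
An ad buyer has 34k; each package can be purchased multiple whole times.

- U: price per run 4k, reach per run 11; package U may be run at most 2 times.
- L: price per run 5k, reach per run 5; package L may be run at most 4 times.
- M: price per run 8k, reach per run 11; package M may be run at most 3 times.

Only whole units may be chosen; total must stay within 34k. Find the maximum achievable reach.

55

2×U and 3×M: price 32 ≤ 34, reach 2·11 + 3·11 = 55.
2×U, 2×L, and 2×M: price 34 ≤ 34, reach 2·11 + 2·5 + 2·11 = 54.
Best is 55.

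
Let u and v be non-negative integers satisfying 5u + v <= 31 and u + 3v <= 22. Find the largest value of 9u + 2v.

(u,v)=(6,1) is feasible, giving 56.
(u,v)=(5,5) is feasible, giving 55.
(u,v)=(6,0) is feasible, giving 54.
No feasible integer point exceeds 56.

56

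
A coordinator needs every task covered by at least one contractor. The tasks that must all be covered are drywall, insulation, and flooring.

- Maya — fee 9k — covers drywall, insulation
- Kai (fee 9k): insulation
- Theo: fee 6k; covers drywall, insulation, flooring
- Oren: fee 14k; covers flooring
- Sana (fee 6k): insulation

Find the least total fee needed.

6

Theo alone covers drywall, insulation, flooring — every task.
Total fee: 6.
No cover costs less than 6.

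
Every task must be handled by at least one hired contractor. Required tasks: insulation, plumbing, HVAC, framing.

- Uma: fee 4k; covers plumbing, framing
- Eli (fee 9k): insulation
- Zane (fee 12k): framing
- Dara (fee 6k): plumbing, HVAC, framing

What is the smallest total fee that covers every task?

15

This is a weighted set-cover instance.
The greedy cost-per-new-task heuristic would pick Uma, Dara, and Eli for 19, but a cheaper cover exists.
Choose Eli and Dara: together they cover insulation, plumbing, HVAC, framing — every task.
Total fee: 9 + 6 = 15.
No cover costs less than 15.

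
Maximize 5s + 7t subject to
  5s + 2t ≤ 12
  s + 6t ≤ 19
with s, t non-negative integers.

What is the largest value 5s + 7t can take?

26

Relaxing integrality, the LP optimum is 26.82 at (s,t) = (1.21, 2.96), which is not an integer point.
(s,t)=(1,3): 5·1+2·3=11≤12, 1·1+6·3=19≤19, objective 26.
(s,t)=(0,3): 5·0+2·3=6≤12, 1·0+6·3=18≤19, objective 21.
The best lattice point is (1,3), giving 26.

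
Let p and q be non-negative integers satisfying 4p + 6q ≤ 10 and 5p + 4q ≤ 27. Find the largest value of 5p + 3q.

10

(p,q)=(2,0): 4·2+6·0=8≤10, 5·2+4·0=10≤27, objective 10.
(p,q)=(1,1): 4·1+6·1=10≤10, 5·1+4·1=9≤27, objective 8.
(p,q)=(1,0): 4·1+6·0=4≤10, 5·1+4·0=5≤27, objective 5.
Maximum is 10 at (p,q)=(2,0).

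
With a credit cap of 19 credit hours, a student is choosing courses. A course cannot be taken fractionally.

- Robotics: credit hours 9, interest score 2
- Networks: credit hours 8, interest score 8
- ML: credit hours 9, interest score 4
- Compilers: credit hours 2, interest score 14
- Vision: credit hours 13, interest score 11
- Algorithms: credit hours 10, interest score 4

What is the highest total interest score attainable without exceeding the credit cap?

Networks + ML + Compilers: credit hours 8 + 9 + 2 = 19 ≤ 19, interest score 8 + 4 + 14 = 26.
Compilers + Vision: credit hours 2 + 13 = 15 ≤ 19, interest score 14 + 11 = 25.
Best is Networks, ML, and Compilers with total interest score 26.

26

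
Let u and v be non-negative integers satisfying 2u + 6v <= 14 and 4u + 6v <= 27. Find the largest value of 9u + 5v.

(u,v)=(6,0): 2·6+6·0=12≤14, 4·6+6·0=24≤27, objective 54.
(u,v)=(5,0): 2·5+6·0=10≤14, 4·5+6·0=20≤27, objective 45.
No feasible integer point exceeds 54.

54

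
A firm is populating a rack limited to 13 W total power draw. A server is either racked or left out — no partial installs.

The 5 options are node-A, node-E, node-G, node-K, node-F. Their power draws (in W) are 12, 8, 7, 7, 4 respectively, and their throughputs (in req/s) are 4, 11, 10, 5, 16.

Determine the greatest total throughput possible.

27

This is an integer program with binary decision variables.
Allowing fractional choices, the relaxed optimum would be about 28.8, but servers are indivisible.
node-E + node-F: power draw 8 + 4 = 12 ≤ 13, throughput 11 + 16 = 27.
node-K + node-F: power draw 7 + 4 = 11 ≤ 13, throughput 5 + 16 = 21.
node-G + node-F: power draw 7 + 4 = 11 ≤ 13, throughput 10 + 16 = 26.
Best is node-E and node-F with total throughput 27.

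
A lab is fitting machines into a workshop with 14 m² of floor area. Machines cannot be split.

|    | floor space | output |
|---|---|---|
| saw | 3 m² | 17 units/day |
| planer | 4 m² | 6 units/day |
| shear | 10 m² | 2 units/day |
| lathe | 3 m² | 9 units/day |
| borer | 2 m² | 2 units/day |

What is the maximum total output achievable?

Take saw, planer, lathe, and borer: floor space 3 + 4 + 3 + 2 = 12 ≤ 14, output 17 + 6 + 9 + 2 = 34.
No other feasible combination does better.

34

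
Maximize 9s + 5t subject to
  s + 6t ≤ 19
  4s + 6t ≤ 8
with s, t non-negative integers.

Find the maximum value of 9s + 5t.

(s,t)=(2,0): 1·2+6·0=2≤19, 4·2+6·0=8≤8, objective 18.
(s,t)=(1,0): 1·1+6·0=1≤19, 4·1+6·0=4≤8, objective 9.
Maximum is 18 at (s,t)=(2,0).

18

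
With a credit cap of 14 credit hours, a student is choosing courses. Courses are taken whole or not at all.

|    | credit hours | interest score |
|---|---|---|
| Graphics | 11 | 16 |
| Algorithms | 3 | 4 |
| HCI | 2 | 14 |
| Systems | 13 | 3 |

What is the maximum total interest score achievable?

30

Allowing fractional choices, the relaxed optimum would be about 31.3, but courses are indivisible.
Graphics + HCI: credit hours 11 + 2 = 13 ≤ 14, interest score 16 + 14 = 30.
Graphics + Algorithms: credit hours 11 + 3 = 14 ≤ 14, interest score 16 + 4 = 20.
Best is Graphics and HCI with total interest score 30.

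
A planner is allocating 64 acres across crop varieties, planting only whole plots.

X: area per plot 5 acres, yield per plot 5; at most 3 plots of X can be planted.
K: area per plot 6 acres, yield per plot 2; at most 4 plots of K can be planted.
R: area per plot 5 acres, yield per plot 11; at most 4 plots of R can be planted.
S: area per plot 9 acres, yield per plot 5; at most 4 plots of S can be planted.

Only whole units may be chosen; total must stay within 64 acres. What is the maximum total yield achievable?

R has the best ratio (11/5); taking only R gives at most 4×11 = 44 (stopped by the supply cap of 4).
Mixing does better — 3×X, 4×R, and 3×S: area 62 ≤ 64, yield 3·5 + 4·11 + 3·5 = 74.

74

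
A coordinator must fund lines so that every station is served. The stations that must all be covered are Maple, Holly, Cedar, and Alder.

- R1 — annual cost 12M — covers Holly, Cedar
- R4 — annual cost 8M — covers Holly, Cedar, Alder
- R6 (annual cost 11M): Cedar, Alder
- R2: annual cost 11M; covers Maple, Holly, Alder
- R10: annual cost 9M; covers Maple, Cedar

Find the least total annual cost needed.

17

This is an integer covering problem.
Choose R4 and R10: together they cover Maple, Holly, Cedar, Alder — every station.
Total annual cost: 8 + 9 = 17.
No cover costs less than 17.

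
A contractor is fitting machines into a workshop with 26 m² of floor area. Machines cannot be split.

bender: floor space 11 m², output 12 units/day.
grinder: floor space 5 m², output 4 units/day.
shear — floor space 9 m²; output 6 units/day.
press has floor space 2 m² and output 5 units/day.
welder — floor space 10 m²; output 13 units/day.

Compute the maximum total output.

30

Allowing fractional choices, the relaxed optimum would be about 32.4, but machines are indivisible.
grinder + shear + press + welder: floor space 5 + 9 + 2 + 10 = 26 ≤ 26, output 4 + 6 + 5 + 13 = 28.
bender + press + welder: floor space 11 + 2 + 10 = 23 ≤ 26, output 12 + 5 + 13 = 30.
bender + grinder + welder: floor space 11 + 5 + 10 = 26 ≤ 26, output 12 + 4 + 13 = 29.
Best is bender, press, and welder with total output 30.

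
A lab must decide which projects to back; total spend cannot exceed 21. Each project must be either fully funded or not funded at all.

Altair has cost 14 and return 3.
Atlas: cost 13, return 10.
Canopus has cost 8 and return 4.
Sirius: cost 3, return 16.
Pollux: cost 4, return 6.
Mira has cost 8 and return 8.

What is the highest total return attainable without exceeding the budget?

32

Allowing fractional choices, the relaxed optimum would be about 34.6, but projects are indivisible.
Atlas + Sirius + Pollux: cost 13 + 3 + 4 = 20 ≤ 21, return 10 + 16 + 6 = 32.
Sirius + Pollux + Mira: cost 3 + 4 + 8 = 15 ≤ 21, return 16 + 6 + 8 = 30.
Canopus + Sirius + Mira: cost 8 + 3 + 8 = 19 ≤ 21, return 4 + 16 + 8 = 28.
Best is Atlas, Sirius, and Pollux with total return 32.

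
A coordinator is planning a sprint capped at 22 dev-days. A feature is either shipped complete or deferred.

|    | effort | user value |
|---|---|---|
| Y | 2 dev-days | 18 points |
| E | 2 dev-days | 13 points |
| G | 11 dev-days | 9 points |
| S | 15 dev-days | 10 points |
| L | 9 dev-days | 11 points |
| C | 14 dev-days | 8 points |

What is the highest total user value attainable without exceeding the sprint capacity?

Allowing fractional choices, the relaxed optimum would be about 49.4, but features are indivisible.
Y + E + G: effort 2 + 2 + 11 = 15 ≤ 22, user value 18 + 13 + 9 = 40.
Y + E + L: effort 2 + 2 + 9 = 13 ≤ 22, user value 18 + 13 + 11 = 42.
Y + E + S: effort 2 + 2 + 15 = 19 ≤ 22, user value 18 + 13 + 10 = 41.
Best is Y, E, and L with total user value 42.

42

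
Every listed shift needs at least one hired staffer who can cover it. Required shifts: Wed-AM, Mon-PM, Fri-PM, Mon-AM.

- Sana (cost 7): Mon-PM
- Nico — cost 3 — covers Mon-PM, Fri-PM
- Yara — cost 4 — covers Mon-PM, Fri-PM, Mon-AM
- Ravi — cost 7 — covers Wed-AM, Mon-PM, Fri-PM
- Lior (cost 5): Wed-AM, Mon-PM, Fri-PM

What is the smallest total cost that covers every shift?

9

Choose Yara and Lior: together they cover Wed-AM, Mon-PM, Fri-PM, Mon-AM — every shift.
Total cost: 4 + 5 = 9.
No cover costs less than 9.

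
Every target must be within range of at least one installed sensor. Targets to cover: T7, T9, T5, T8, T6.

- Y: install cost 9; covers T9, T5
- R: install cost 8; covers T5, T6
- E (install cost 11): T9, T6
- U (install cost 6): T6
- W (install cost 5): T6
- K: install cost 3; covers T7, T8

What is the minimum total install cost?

Choose Y, W, and K: together they cover T7, T9, T5, T8, T6 — every target.
Total install cost: 9 + 5 + 3 = 17.

17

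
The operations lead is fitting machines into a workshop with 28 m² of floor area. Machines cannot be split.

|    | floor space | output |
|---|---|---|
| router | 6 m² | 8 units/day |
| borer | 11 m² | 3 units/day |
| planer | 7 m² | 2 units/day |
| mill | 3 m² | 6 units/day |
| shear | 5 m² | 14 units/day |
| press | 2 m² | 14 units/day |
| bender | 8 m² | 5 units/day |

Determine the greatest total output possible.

Take router, mill, shear, press, and bender: floor space 6 + 3 + 5 + 2 + 8 = 24 ≤ 28, output 8 + 6 + 14 + 14 + 5 = 47.
No other feasible combination does better.

47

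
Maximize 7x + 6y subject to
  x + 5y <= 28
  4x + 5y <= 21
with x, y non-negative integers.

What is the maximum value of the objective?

Relaxing integrality, the LP optimum is 36.75 at (x,y) = (5.25, 0), which is not an integer point.
(x,y)=(5,0): 1·5+5·0=5≤28, 4·5+5·0=20≤21, objective 35.
(x,y)=(4,1): 1·4+5·1=9≤28, 4·4+5·1=21≤21, objective 34.
(x,y)=(4,0): 1·4+5·0=4≤28, 4·4+5·0=16≤21, objective 28.
No feasible integer point exceeds 35.

35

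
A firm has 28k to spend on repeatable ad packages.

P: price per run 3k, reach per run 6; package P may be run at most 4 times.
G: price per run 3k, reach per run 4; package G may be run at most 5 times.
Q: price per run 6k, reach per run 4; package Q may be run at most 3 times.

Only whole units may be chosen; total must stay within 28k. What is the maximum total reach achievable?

4×P, 3×G, and 1×Q: price 27 ≤ 28, reach 4·6 + 3·4 + 1·4 = 40.
4×P and 5×G: price 27 ≤ 28, reach 4·6 + 5·4 = 44.
Best is 44.

44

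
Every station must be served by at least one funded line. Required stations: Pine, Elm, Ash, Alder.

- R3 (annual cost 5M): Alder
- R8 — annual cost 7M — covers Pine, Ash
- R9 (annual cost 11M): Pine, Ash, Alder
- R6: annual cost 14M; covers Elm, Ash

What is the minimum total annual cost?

25

The greedy cost-per-new-station heuristic would pick R8, R3, and R6 for 26, but a cheaper cover exists.
Choose R9 and R6: together they cover Pine, Elm, Ash, Alder — every station.
Total annual cost: 11 + 14 = 25.
No cover costs less than 25.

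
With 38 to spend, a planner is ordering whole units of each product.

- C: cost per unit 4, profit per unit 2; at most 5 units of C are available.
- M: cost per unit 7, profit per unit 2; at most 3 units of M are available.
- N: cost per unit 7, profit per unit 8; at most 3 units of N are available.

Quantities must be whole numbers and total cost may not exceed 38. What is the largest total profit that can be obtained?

32

Take 4×C and 3×N: cost 37 ≤ 38, profit 4·2 + 3·8 = 32.
N has the best ratio (8/7) and is taken to its limit of 3; remaining capacity is filled optimally with the others.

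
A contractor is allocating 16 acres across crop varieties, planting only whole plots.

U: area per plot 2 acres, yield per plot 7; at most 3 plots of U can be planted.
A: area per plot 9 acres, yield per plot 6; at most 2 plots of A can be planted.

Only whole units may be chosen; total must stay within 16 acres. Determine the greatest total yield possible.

27

U has the best ratio (7/2); taking only U gives at most 3×7 = 21 (stopped by the supply cap of 3).
Mixing does better — 3×U and 1×A: area 15 ≤ 16, yield 3·7 + 1·6 = 27.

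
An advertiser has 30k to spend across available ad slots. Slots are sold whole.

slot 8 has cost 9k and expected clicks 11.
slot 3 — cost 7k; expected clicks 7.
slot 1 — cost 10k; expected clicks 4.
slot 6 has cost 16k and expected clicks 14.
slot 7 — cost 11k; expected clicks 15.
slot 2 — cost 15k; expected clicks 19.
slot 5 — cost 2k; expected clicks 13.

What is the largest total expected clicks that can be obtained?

47

Allowing fractional choices, the relaxed optimum would be about 49.4, but ad slots are indivisible.
slot 7 + slot 2 + slot 5: cost 11 + 15 + 2 = 28 ≤ 30, expected clicks 15 + 19 + 13 = 47.
slot 8 + slot 2 + slot 5: cost 9 + 15 + 2 = 26 ≤ 30, expected clicks 11 + 19 + 13 = 43.
slot 8 + slot 3 + slot 7 + slot 5: cost 9 + 7 + 11 + 2 = 29 ≤ 30, expected clicks 11 + 7 + 15 + 13 = 46.
Best is slot 7, slot 2, and slot 5 with total expected clicks 47.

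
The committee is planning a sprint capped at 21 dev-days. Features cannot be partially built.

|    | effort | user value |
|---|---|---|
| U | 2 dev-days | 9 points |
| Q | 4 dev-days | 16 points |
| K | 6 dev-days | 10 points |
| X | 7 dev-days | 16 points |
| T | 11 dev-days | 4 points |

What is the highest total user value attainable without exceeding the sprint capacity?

Take U, Q, K, and X: effort 2 + 4 + 6 + 7 = 19 ≤ 21, user value 9 + 16 + 10 + 16 = 51.
No other feasible combination does better.

51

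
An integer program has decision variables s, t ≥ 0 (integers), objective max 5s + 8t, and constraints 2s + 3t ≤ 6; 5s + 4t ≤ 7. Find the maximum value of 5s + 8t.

8

The continuous relaxation peaks at (0, 1.75) with value 14.00; rounding to a feasible lattice point costs some objective.
(s,t)=(0,1): 2·0+3·1=3≤6, 5·0+4·1=4≤7, objective 8.
(s,t)=(1,0): 2·1+3·0=2≤6, 5·1+4·0=5≤7, objective 5.
(s,t)=(0,0): 2·0+3·0=0≤6, 5·0+4·0=0≤7, objective 0.
No feasible integer point exceeds 8.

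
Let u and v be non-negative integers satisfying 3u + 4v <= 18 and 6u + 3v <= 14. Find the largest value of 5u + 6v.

(u,v)=(0,4): 3·0+4·4=16≤18, 6·0+3·4=12≤14, objective 24.
(u,v)=(0,3): 3·0+4·3=12≤18, 6·0+3·3=9≤14, objective 18.
No feasible integer point exceeds 24.

24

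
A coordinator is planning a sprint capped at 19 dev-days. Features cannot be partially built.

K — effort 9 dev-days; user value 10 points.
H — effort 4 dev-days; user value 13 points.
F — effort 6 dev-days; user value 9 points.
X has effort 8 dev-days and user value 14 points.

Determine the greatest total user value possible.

Take H, F, and X: effort 4 + 6 + 8 = 18 ≤ 19, user value 13 + 9 + 14 = 36.
No other feasible combination does better.

36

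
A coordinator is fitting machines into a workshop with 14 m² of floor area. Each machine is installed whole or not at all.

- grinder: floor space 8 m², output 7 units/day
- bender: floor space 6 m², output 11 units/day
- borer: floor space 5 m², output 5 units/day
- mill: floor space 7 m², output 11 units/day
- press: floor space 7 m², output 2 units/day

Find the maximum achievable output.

22

This is an integer program with binary decision variables.
grinder + bender: floor space 8 + 6 = 14 ≤ 14, output 7 + 11 = 18.
bender + mill: floor space 6 + 7 = 13 ≤ 14, output 11 + 11 = 22.
Best is bender and mill with total output 22.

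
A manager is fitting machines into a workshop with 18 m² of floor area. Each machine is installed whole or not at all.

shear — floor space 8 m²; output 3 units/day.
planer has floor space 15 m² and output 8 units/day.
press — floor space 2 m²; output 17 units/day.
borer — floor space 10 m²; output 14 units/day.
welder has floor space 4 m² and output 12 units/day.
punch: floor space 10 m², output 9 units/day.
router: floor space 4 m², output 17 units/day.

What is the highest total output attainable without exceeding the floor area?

Allowing fractional choices, the relaxed optimum would be about 57.2, but machines are indivisible.
shear + press + welder + router: floor space 8 + 2 + 4 + 4 = 18 ≤ 18, output 3 + 17 + 12 + 17 = 49.
press + borer + router: floor space 2 + 10 + 4 = 16 ≤ 18, output 17 + 14 + 17 = 48.
Best is shear, press, welder, and router with total output 49.

49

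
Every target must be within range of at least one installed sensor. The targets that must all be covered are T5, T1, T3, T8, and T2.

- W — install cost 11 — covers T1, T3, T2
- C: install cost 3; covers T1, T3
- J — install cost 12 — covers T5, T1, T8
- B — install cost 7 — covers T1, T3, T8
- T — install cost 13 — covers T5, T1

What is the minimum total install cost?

The greedy cost-per-new-target heuristic would pick C, J, and W for 26, but a cheaper cover exists.
Choose W and J: together they cover T5, T1, T3, T8, T2 — every target.
Total install cost: 11 + 12 = 23.
No cover costs less than 23.

23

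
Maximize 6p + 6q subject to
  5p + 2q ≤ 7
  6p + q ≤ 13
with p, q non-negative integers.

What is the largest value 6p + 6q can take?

(p,q)=(0,3): 5·0+2·3=6≤7, 6·0+1·3=3≤13, objective 18.
(p,q)=(0,2): 5·0+2·2=4≤7, 6·0+1·2=2≤13, objective 12.
The best lattice point is (0,3), giving 18.

18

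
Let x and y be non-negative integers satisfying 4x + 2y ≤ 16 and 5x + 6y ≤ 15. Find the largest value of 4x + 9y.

Relaxing integrality, the LP optimum is 22.50 at (x,y) = (0, 2.5), which is not an integer point.
(x,y)=(0,2): 4·0+2·2=4≤16, 5·0+6·2=12≤15, objective 18.
(x,y)=(1,1): 4·1+2·1=6≤16, 5·1+6·1=11≤15, objective 13.
(x,y)=(0,1): 4·0+2·1=2≤16, 5·0+6·1=6≤15, objective 9.
Maximum is 18 at (x,y)=(0,2).

18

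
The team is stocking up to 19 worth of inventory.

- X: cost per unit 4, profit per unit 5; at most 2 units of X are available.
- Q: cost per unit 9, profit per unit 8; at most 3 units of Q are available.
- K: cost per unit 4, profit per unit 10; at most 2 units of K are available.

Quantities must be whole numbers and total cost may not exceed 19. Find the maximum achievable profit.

30

This is a bounded integer knapsack.
K has the best ratio (10/4); taking only K gives at most 2×10 = 20 (stopped by the supply cap of 2).
Mixing does better — 2×X and 2×K: cost 16 ≤ 19, profit 2·5 + 2·10 = 30.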